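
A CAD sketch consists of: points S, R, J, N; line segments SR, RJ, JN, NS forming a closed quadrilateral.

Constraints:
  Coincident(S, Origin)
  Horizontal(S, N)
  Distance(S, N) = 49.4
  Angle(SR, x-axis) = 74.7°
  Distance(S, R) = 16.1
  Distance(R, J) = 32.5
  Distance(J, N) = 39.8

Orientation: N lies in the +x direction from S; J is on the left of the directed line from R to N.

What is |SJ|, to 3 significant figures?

46.3

Checks: |RJ| = 32.50 ✓; |JN| = 39.80 ✓.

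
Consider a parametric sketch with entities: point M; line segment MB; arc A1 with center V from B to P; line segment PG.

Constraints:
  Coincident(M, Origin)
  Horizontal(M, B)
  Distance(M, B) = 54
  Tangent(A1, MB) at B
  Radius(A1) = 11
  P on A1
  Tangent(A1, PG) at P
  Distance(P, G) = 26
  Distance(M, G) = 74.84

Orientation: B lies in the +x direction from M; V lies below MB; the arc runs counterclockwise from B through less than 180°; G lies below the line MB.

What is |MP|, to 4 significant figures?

50.07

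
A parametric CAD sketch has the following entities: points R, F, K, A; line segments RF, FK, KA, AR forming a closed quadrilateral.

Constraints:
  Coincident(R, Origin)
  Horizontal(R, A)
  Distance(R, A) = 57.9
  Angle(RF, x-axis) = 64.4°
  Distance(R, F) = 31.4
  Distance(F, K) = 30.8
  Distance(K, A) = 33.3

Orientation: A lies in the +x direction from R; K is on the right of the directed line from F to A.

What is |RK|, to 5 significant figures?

24.607

R is at the origin; RA is horizontal with |RA| = 57.9 and A in +x, so A = (57.9, 0). RF runs at 64.4° with |RF| = 31.4, so F = (13.567, 28.318). K is determined by |FK| = 30.8 and |KA| = 33.3 together: it lies at the intersection of circle(F, 30.8) and circle(A, 33.3). With |FA| = 52.605, the foot of the radical line on FA is 24.779 from F and the perpendicular offset is √(30.8² − 24.779²) = 18.293. Taking the right-of-FA solution: K = (24.603, -0.43764).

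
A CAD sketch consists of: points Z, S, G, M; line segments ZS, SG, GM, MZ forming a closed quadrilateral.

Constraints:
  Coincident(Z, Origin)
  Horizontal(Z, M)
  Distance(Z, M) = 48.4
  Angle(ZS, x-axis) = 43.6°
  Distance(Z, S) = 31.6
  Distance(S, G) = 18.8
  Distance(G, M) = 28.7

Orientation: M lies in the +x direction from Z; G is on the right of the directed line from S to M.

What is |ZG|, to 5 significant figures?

20.144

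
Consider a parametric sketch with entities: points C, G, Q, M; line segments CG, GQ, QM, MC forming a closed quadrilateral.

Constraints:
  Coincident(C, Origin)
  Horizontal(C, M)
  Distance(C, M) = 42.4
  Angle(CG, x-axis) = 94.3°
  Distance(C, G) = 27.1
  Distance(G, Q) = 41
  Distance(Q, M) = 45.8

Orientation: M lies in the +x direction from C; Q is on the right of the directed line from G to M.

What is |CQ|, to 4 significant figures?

14.02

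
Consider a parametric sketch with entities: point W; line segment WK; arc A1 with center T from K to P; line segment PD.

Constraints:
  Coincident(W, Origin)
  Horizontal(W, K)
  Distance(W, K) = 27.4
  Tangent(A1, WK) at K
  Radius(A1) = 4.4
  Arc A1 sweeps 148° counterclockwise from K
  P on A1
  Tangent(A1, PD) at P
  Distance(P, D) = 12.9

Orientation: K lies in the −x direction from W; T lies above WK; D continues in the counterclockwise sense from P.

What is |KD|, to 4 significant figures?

17.27

W is at the origin; W and K share the same y with |WK| = 27.4 and K on the −x side, so K = (-27.40, 0.000). A1 meets WK tangentially, so TK is at right angles to WK, so T = K + (0, 4.4) = (-27.40, 4.400). On A1, K sits at bearing -90° from T; a 148° counterclockwise sweep puts P at bearing 58°, so P = T + 4.4·(cos 58°, sin 58°) = (-25.07, 8.131). The tangent condition forces TP to be normal to PD, so PD runs along (−sin 58°, cos 58°); with |PD| = 12.9, D = (-36.01, 14.97). Then |KD| = |D − K| = 17.27.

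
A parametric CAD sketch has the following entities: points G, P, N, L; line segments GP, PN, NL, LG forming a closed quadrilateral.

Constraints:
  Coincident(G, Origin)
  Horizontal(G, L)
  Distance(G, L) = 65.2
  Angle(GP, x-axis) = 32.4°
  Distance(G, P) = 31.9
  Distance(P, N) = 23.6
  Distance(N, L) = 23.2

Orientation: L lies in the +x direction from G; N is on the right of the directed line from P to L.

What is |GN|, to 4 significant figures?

42.04

Checks: |PN| = 23.60 ✓; |NL| = 23.20 ✓.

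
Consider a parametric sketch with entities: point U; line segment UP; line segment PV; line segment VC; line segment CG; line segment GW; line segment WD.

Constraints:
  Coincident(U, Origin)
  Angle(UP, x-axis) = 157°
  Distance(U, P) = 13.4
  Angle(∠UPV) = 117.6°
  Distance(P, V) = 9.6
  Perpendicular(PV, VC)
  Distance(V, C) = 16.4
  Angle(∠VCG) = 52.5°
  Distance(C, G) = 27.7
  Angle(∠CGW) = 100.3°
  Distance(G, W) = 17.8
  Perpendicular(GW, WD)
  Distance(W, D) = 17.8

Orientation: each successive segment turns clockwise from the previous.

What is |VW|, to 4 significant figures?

21.38

∠VCG = 52.5° gives CG at -122.9° from the x-axis; with |CG| = 27.7, G = (-11.80, -7.137). ∠CGW = 100.3° gives GW at 157.4° from the x-axis; with |GW| = 17.8, W = (-28.24, -0.2969). Then |VW| = |W − V| = 21.38.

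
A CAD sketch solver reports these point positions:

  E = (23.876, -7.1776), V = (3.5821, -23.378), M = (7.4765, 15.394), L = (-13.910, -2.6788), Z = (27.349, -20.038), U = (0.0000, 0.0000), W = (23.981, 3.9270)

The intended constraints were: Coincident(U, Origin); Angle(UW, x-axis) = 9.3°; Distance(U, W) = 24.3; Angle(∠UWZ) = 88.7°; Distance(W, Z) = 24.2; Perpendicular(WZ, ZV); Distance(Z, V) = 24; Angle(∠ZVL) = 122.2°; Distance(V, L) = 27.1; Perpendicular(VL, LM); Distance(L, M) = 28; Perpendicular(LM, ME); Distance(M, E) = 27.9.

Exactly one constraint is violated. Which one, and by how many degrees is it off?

Perpendicular(LM, ME) — off by 4.20°.

U = (0.00, 0.00) ✓; UW at 9.300° ✓; |UW| = 24.30 ✓; ∠UWZ = 88.70° ✓; |WZ| = 24.20 ✓; ∠(WZ, ZV) = 90.00° ✓; |ZV| = 24.00 ✓; ∠ZVL = 122.2° ✓; |VL| = 27.10 ✓; ∠(VL, LM) = 90.00° ✓; |LM| = 28.00 ✓; ∠(LM, ME) = 94.20° ✗; |ME| = 27.90 ✓.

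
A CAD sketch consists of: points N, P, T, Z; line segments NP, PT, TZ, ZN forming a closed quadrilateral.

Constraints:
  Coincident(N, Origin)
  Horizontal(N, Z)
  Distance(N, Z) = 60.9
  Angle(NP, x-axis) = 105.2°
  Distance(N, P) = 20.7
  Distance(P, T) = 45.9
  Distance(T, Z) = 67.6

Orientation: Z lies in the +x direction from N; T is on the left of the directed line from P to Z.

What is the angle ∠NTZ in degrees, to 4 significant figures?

56.43°

Checks: |PT| = 45.90 ✓; |TZ| = 67.60 ✓.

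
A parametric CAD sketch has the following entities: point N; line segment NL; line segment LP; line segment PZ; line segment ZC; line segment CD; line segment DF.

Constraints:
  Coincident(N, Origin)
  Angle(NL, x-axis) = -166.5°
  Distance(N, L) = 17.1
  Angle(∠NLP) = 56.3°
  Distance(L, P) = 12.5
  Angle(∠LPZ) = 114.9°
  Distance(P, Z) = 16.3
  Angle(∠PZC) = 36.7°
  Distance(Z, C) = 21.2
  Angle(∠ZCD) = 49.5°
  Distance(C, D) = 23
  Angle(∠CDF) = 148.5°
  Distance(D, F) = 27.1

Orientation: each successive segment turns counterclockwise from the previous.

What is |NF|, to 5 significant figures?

41.404

∠ZCD = 49.5° gives CD at -63.900° from the x-axis; with |CD| = 23.0, D = (-2.7903, -21.682). ∠CDF = 148.5° gives DF at -32.400° from the x-axis; with |DF| = 27.1, F = (20.091, -36.203). Then |NF| = |F − N| = 41.404.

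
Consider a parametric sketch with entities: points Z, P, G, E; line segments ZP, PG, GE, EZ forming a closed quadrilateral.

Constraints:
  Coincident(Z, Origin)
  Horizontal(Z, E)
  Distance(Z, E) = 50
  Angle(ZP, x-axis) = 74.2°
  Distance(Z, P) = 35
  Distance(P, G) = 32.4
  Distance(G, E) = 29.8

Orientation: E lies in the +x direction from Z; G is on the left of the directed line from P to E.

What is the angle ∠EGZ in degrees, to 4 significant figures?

72.00°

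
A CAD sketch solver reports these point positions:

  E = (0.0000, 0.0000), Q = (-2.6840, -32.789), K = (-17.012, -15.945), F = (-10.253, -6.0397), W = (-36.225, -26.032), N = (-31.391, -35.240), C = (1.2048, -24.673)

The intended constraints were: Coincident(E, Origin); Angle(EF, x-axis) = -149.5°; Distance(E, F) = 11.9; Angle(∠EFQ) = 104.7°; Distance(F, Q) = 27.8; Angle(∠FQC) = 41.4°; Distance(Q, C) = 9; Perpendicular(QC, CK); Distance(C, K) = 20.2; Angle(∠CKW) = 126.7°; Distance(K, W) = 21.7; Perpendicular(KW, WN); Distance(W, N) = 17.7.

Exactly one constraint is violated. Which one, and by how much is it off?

Distance(W, N) = 17.7 — off by 7.30.

E = (0.00, 0.00) ✓; EF at -149.5° ✓; |EF| = 11.90 ✓; ∠EFQ = 104.7° ✓; |FQ| = 27.80 ✓; ∠FQC = 41.40° ✓; |QC| = 9.000 ✓; ∠(QC, CK) = 90.00° ✓; |CK| = 20.20 ✓; ∠CKW = 126.7° ✓; |KW| = 21.70 ✓; ∠(KW, WN) = 90.00° ✓; |WN| = 10.40 ✗.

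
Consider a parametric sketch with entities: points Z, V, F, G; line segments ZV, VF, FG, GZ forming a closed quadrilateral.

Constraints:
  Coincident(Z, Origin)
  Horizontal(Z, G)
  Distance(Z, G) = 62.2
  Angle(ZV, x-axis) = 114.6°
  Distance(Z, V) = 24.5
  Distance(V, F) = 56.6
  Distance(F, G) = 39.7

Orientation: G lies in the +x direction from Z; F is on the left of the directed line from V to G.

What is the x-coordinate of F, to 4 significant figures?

44.79

Checks: |VF| = 56.60 ✓; |FG| = 39.70 ✓.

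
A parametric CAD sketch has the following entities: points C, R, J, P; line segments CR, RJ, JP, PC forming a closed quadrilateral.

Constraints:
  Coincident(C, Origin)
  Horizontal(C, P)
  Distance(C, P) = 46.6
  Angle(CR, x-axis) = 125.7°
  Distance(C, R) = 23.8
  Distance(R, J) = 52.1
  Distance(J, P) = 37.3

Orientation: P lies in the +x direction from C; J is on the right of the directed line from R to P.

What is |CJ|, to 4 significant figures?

28.30

C is at the origin; CP is horizontal with |CP| = 46.6 and P in +x, so P = (46.6, 0). CR runs at 125.7° with |CR| = 23.8, so R = (-13.89, 19.33). J is determined by |RJ| = 52.1 and |JP| = 37.3 together: it lies at the intersection of circle(R, 52.1) and circle(P, 37.3). With |RP| = 63.50, the foot of the radical line on RP is 42.17 from R and the perpendicular offset is √(52.1² − 42.17²) = 30.60. Taking the right-of-RP solution: J = (16.97, -22.65).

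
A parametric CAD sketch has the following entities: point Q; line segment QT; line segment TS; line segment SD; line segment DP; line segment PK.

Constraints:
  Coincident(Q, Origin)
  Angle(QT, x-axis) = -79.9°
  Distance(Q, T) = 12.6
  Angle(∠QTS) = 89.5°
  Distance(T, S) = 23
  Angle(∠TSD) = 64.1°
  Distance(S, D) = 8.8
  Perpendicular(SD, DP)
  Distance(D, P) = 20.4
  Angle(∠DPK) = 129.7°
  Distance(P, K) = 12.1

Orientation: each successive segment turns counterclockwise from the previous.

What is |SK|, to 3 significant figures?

28.1

Q is at the origin; QT runs at -79.9° with length 12.6, so T = (2.21, -12.4). ∠QTS = 89.5° gives TS at 10.6° from the x-axis; with |TS| = 23.0, S = (24.8, -8.17). ∠TSD = 64.1° gives SD at 126° from the x-axis; with |SD| = 8.8, D = (19.6, -1.10). SD is perpendicular to DP, so DP runs at -144°; with |DP| = 20.4, P = (3.18, -13.2). ∠DPK = 129.7° gives PK at -93.2° from the x-axis; with |PK| = 12.1, K = (2.51, -25.3). Then |SK| = |K − S| = 28.1.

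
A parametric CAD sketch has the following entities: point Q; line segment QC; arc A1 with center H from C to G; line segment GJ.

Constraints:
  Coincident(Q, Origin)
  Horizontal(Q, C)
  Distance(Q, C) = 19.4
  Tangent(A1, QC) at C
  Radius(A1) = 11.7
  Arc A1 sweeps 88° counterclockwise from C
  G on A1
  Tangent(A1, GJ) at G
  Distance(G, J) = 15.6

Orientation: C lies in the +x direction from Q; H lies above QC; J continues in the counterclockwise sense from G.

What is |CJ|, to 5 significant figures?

29.536

Q is at the origin; QC is horizontal with |QC| = 19.4 and C on the +x side, so C = (19.400, 0.0000). A1 meets QC tangentially, so HC is at right angles to QC, so H = C + (0, 11.7) = (19.400, 11.700). On A1, C sits at bearing -90° from H; an 88° counterclockwise sweep puts G at bearing -2°, so G = H + 11.7·(cos -2°, sin -2°) = (31.093, 11.292). Since A1 is tangent to GJ there, HG ⟂ GJ, so GJ runs along (−sin -2°, cos -2°); with |GJ| = 15.6, J = (31.637, 26.882). Then |CJ| = |J − C| = 29.536.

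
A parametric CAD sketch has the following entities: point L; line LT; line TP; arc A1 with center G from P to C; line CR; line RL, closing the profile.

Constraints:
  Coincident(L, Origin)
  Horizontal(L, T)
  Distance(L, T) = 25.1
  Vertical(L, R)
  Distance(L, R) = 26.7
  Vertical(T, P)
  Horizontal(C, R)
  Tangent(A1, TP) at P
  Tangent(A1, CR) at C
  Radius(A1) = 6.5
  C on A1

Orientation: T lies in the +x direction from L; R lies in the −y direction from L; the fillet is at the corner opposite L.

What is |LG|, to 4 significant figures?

27.46

L is at the origin; L and T share the same y with |LT| = 25.1 and T on the +x side, so T = (25.10, 0.000). LR is vertical with |LR| = 26.7 and R on the −y side, so R = (0.000, -26.70). The virtual corner opposite L is at (25.10, -26.70). Tangency of A1 to TP means the radius GP is perpendicular to TP and since A1 is tangent to CR there, GC ⟂ CR, with radius 6.5, so the center G sits 6.5 in from both sides at G = (18.60, -20.20). Then |LG| = |G − L| = 27.46.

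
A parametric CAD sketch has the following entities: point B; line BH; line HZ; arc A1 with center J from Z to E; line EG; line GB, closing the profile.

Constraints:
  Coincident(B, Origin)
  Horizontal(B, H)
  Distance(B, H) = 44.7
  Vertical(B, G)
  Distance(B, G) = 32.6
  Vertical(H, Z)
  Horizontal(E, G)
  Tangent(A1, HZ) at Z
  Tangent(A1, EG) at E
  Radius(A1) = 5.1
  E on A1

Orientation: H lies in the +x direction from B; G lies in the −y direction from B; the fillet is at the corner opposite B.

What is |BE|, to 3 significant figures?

51.3

The virtual corner opposite B is at (44.7, -32.6). A1 meets HZ tangentially, so JZ is at right angles to HZ and tangency of A1 to EG means the radius JE is perpendicular to EG, with radius 5.1, so the center J sits 5.1 in from both sides at J = (39.6, -27.5). That places the tangent points at Z = (44.7, -27.5) on HZ and E = (39.6, -32.6) on EG. Then |BE| = |E − B| = 51.3.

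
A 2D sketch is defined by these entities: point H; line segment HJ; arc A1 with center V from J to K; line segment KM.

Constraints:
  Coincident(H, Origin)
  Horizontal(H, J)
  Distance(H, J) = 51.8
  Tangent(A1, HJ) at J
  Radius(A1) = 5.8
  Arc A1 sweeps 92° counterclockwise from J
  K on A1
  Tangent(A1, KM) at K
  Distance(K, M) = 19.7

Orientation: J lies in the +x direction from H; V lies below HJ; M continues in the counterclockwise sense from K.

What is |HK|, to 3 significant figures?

46.4

H is at the origin; HJ is horizontal with |HJ| = 51.8 and J on the +x side, so J = (51.8, 0.00). Since A1 is tangent to HJ there, VJ ⟂ HJ, so V = J + (0, -5.8) = (51.8, -5.80). On A1, J sits at bearing 90° from V; a 92° counterclockwise sweep puts K at bearing 182°, so K = V + 5.8·(cos 182°, sin 182°) = (46.0, -6.00). Then |HK| = |K − H| = 46.4.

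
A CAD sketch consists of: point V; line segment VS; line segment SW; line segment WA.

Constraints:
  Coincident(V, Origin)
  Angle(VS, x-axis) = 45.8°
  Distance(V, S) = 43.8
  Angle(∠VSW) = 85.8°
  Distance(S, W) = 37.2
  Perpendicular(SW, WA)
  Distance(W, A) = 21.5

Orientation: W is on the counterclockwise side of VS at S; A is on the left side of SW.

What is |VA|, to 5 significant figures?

40.590

V is at the origin; VS runs at 45.8° with length 43.8, so S = 43.8·(cos 45.8°, sin 45.8°) = (30.536, 31.401). ∠VSW = 85.8°, so SW runs at 45.8° + (180° − 85.8°) = 140.00° from the x-axis; with |SW| = 37.2, W = S + 37.2·(cos 140.00°, sin 140.00°) = (2.0390, 55.312). SW ⟂ WA; with |WA| = 21.5 on the left of SW, A = W + 21.5·(-0.64279, -0.76604) = (-11.781, 38.842). Then |VA| = |A − V| = 40.590.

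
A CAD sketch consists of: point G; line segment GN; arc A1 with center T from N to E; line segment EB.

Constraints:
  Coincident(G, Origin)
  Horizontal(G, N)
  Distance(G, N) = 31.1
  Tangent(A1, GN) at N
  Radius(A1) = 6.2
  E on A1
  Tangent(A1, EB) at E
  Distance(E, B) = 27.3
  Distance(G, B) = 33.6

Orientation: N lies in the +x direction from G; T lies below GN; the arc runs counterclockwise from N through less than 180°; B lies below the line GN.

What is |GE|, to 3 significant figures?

25.6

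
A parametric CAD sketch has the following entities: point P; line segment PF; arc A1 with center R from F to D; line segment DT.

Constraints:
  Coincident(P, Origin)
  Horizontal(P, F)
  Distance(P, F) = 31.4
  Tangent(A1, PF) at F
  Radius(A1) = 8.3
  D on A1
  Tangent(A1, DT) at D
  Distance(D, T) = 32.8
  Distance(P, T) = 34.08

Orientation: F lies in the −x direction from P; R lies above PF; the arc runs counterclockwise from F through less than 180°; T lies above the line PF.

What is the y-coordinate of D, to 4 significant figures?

4.302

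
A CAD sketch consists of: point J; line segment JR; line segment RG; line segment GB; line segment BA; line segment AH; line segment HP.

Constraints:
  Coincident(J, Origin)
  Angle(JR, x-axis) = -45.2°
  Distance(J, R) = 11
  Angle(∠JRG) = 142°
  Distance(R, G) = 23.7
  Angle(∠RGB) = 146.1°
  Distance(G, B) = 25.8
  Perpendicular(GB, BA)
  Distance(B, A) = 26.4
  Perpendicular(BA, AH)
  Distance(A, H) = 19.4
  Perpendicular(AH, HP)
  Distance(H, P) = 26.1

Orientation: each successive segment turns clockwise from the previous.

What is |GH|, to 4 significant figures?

27.16

GB ⟂ BA, so BA runs at 152.9°; with |BA| = 26.4, A = (-24.70, -42.28). BA ⟂ AH, so AH runs at 62.90°; with |AH| = 19.4, H = (-15.86, -25.01). Then |GH| = |H − G| = 27.16.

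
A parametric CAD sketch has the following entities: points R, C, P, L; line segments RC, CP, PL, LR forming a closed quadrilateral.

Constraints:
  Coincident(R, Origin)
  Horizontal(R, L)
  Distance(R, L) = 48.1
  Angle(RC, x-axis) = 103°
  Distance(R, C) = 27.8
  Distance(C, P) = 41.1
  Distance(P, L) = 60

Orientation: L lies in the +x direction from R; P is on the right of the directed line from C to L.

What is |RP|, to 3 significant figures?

17.2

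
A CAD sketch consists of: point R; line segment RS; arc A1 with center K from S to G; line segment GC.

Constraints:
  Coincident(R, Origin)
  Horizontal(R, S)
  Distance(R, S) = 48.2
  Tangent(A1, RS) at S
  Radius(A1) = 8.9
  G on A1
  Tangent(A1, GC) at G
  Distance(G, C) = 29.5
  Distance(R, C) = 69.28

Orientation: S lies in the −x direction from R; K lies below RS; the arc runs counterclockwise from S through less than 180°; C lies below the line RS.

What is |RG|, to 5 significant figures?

57.754

Checks: R = (0.00, 0.00) ✓; |KG| = 8.900 ✓; ∠(KG, GC) = 90.00° ✓; |GC| = 29.50 ✓; |RC| = 69.28 ✓.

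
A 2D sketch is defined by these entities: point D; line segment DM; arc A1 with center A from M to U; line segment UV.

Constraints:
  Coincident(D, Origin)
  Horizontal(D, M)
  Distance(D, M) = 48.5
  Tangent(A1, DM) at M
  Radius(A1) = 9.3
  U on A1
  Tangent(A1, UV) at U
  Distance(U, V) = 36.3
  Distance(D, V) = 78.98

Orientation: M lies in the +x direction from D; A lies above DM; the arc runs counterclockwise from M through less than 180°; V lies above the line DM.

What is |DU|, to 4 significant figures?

57.89

Checks: |AU| = 9.300 ✓; ∠(AU, UV) = 90.00° ✓; |UV| = 36.30 ✓; |DV| = 78.98 ✓.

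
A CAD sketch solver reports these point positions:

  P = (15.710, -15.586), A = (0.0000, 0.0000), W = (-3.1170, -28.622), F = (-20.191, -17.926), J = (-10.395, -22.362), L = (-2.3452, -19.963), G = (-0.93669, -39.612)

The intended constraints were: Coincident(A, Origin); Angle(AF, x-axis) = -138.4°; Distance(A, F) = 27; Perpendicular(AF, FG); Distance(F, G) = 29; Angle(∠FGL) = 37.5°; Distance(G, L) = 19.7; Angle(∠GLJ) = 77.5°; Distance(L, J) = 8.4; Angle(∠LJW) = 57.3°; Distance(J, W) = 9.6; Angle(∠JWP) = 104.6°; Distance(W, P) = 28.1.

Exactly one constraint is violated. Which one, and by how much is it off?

Distance(W, P) = 28.1 — off by 5.20.

A = (0.00, 0.00) ✓; AF at -138.4° ✓; |AF| = 27.00 ✓; ∠(AF, FG) = 90.00° ✓; |FG| = 29.00 ✓; ∠FGL = 37.50° ✓; |GL| = 19.70 ✓; ∠GLJ = 77.51° ✓; |LJ| = 8.400 ✓; ∠LJW = 57.29° ✓; |JW| = 9.600 ✓; ∠JWP = 104.6° ✓; |WP| = 22.90 ✗.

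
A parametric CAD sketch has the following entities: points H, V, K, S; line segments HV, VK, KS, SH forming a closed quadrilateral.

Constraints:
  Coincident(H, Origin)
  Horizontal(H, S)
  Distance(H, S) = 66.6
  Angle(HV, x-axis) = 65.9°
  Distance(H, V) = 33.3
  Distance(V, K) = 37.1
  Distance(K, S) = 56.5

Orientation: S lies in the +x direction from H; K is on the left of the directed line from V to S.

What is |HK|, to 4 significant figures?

67.89

Checks: |VK| = 37.10 ✓; |KS| = 56.50 ✓.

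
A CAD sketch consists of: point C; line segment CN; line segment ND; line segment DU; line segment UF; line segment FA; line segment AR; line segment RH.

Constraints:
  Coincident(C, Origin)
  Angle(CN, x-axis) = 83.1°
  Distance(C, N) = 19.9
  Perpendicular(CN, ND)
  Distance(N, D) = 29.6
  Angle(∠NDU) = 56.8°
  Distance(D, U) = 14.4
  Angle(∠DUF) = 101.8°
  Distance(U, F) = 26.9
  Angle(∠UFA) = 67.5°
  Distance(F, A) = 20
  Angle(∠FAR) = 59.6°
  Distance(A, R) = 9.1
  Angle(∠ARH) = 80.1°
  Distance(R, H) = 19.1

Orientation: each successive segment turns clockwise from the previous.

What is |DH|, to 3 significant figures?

35.6

C is at the origin; CN runs at 83.1° with length 19.9, so N = (2.39, 19.8). The perpendicularity gives ND at right angles to CN, so ND runs at -6.90°; with |ND| = 29.6, D = (31.8, 16.2). ∠NDU = 56.8° gives DU at -130° from the x-axis; with |DU| = 14.4, U = (22.5, 5.18). ∠DUF = 101.8° gives UF at 152° from the x-axis; with |UF| = 26.9, F = (-1.18, 17.9). ∠UFA = 67.5° gives FA at 39.2° from the x-axis; with |FA| = 20.0, A = (14.3, 30.6). ∠FAR = 59.6° gives AR at -81.2° from the x-axis; with |AR| = 9.1, R = (15.7, 21.6). ∠ARH = 80.1° gives RH at 179° from the x-axis; with |RH| = 19.1, H = (-3.39, 22.0). Then |DH| = |H − D| = 35.6.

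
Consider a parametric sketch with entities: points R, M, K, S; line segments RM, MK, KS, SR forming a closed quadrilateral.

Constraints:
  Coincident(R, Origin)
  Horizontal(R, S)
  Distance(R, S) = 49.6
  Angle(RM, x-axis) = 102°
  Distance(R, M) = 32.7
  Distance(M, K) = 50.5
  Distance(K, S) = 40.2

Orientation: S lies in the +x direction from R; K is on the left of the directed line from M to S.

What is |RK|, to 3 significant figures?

58.6

R is at the origin; RS is horizontal with |RS| = 49.6 and S in +x, so S = (49.6, 0). RM runs at 102.0° with |RM| = 32.7, so M = (-6.80, 32.0). K is determined by |MK| = 50.5 and |KS| = 40.2 together: it lies at the intersection of circle(M, 50.5) and circle(S, 40.2). With |MS| = 64.8, the foot of the radical line on MS is 39.6 from M and the perpendicular offset is √(50.5² − 39.6²) = 31.3. Taking the left-of-MS solution: K = (43.1, 39.7).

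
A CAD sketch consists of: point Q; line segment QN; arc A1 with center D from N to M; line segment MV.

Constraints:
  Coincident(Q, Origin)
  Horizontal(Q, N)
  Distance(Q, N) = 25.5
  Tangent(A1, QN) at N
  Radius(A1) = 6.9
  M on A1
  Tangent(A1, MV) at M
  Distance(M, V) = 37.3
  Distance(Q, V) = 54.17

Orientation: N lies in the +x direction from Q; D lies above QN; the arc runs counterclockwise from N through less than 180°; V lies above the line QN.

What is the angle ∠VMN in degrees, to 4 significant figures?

133.9°

Checks: |DM| = 6.900 ✓; ∠(DM, MV) = 90.00° ✓; |MV| = 37.30 ✓; |QV| = 54.17 ✓.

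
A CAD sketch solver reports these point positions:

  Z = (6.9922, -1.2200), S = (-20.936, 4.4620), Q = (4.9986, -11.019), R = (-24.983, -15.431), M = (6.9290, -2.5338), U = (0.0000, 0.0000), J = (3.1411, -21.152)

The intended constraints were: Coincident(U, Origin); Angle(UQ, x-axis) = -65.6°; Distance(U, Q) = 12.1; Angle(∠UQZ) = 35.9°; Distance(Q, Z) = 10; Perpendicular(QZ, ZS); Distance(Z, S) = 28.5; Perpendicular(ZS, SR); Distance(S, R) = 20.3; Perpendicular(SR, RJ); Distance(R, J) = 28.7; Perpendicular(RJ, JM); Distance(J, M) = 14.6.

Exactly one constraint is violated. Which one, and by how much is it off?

Distance(J, M) = 14.6 — off by 4.40.

U = (0.00, 0.00) ✓; UQ at -65.60° ✓; |UQ| = 12.10 ✓; ∠UQZ = 35.90° ✓; |QZ| = 10.00 ✓; ∠(QZ, ZS) = 90.00° ✓; |ZS| = 28.50 ✓; ∠(ZS, SR) = 90.00° ✓; |SR| = 20.30 ✓; ∠(SR, RJ) = 90.00° ✓; |RJ| = 28.70 ✓; ∠(RJ, JM) = 90.00° ✓; |JM| = 19.00 ✗.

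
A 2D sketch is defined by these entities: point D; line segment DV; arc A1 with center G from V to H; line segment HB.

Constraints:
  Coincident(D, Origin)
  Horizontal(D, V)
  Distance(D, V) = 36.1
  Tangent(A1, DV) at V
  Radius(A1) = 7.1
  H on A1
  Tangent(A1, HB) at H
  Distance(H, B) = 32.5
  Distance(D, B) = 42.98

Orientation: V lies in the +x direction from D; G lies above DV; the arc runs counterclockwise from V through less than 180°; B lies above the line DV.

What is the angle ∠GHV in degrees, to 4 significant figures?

26.02°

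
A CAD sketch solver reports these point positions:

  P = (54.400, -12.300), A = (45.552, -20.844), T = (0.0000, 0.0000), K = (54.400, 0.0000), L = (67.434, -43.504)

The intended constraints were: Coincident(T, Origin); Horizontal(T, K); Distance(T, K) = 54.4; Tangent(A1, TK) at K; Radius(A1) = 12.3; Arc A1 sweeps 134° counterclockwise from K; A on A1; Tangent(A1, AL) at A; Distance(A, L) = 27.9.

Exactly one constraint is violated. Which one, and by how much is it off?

Distance(A, L) = 27.9 — off by 3.60.

T = (0.00, 0.00) ✓; T.y = 0.00, K.y = 0.00 ✓; |TK| = 54.40 ✓; ∠(PK, KT) = 90.00° ✓; |PK| = 12.30 ✓; bearing(P→A) − bearing(P→K) = 134.0° ✓; |PA| = 12.30 ✓; ∠(PA, AL) = 90.00° ✓; |AL| = 31.50 ✗.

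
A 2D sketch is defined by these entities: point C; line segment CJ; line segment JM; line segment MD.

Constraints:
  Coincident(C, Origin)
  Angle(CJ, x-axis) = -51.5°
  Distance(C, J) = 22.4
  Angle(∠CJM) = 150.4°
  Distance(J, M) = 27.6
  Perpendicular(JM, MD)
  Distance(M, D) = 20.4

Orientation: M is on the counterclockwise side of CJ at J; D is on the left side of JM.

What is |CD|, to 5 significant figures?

47.993

∠CJM = 150.4°, so JM runs at -51.5° + (180° − 150.4°) = -21.900° from the x-axis; with |JM| = 27.6, M = J + 27.6·(cos -21.900°, sin -21.900°) = (39.553, -27.825). The perpendicularity gives MD at right angles to JM; with |MD| = 20.4 on the left of JM, D = M + 20.4·(0.37299, 0.92784) = (47.162, -8.8970). Then |CD| = |D − C| = 47.993.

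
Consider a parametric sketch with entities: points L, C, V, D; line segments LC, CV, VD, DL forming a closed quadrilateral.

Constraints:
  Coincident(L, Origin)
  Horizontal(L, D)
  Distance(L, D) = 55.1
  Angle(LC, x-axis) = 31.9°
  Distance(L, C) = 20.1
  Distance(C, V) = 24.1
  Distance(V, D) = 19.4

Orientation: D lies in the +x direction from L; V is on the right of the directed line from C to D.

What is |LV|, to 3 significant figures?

36.4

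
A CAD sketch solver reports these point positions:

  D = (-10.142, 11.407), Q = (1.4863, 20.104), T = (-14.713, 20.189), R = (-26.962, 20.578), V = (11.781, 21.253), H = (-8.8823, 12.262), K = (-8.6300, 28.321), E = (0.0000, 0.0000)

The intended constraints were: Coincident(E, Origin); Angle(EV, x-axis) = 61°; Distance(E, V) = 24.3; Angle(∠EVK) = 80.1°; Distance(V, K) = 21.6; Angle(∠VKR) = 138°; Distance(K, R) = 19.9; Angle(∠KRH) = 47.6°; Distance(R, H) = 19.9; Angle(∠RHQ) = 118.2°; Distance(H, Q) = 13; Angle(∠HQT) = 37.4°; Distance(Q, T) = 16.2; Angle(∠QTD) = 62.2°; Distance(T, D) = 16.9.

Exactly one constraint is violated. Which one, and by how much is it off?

Distance(T, D) = 16.9 — off by 7.00.

E = (0.00, 0.00) ✓; EV at 61.00° ✓; |EV| = 24.30 ✓; ∠EVK = 80.10° ✓; |VK| = 21.60 ✓; ∠VKR = 138.0° ✓; |KR| = 19.90 ✓; ∠KRH = 47.60° ✓; |RH| = 19.90 ✓; ∠RHQ = 118.2° ✓; |HQ| = 13.00 ✓; ∠HQT = 37.40° ✓; |QT| = 16.20 ✓; ∠QTD = 62.20° ✓; |TD| = 9.900 ✗.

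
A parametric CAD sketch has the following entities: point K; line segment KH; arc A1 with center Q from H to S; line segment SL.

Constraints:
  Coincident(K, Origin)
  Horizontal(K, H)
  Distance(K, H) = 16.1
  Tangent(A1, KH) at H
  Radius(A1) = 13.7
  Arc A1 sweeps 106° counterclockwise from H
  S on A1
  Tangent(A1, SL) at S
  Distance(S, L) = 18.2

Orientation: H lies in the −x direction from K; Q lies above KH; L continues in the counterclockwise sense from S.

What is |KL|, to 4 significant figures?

35.86

On A1, H sits at bearing -90° from Q; a 106° counterclockwise sweep puts S at bearing 16°, so S = Q + 13.7·(cos 16°, sin 16°) = (-2.931, 17.48). A1 meets SL tangentially, so QS is at right angles to SL, so SL runs along (−sin 16°, cos 16°); with |SL| = 18.2, L = (-7.947, 34.97). Then |KL| = |L − K| = 35.86.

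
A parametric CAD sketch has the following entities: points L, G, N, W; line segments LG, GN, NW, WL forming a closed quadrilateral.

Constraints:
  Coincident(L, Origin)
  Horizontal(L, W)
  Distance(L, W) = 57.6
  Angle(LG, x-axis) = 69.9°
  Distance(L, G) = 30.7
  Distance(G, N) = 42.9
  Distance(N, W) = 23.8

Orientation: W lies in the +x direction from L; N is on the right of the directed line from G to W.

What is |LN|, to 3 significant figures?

35.4

Checks: |GN| = 42.90 ✓; |NW| = 23.80 ✓.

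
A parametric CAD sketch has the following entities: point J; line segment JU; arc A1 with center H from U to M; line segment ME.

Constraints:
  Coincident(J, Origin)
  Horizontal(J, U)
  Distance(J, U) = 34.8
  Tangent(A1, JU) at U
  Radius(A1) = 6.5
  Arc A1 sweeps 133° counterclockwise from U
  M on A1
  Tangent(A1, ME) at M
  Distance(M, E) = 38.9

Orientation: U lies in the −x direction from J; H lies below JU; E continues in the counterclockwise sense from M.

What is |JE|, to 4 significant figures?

41.48

On A1, U sits at bearing 90° from H; a 133° counterclockwise sweep puts M at bearing 223°, so M = H + 6.5·(cos 223°, sin 223°) = (-39.55, -10.93). Since A1 is tangent to ME there, HM ⟂ ME, so ME runs along (−sin 223°, cos 223°); with |ME| = 38.9, E = (-13.02, -39.38). Then |JE| = |E − J| = 41.48.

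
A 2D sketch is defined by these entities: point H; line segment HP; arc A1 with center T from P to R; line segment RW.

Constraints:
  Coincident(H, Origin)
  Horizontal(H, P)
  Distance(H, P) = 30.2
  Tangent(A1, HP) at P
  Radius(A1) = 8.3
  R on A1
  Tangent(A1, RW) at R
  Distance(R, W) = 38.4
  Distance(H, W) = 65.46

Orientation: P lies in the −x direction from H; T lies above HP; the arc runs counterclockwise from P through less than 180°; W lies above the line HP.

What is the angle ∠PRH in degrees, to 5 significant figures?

83.737°

H is at the origin; HP is horizontal with |HP| = 30.2 and P on the −x side, so P = (-30.200, 0.0000). A1 meets HP tangentially, so TP is at right angles to HP, so T = P + (0, 8.3) = (-30.200, 8.3000). Since TR ⟂ RW (tangency), |TW| = √(8.3² + 38.4²) = 39.287 regardless of where R sits on A1. So W lies on both circle(H, 65.46) and circle(T, 39.287); the above-HP intersection is W = (-50.028, 42.216). R is the foot of the tangent from W: R = (-24.081, 13.908).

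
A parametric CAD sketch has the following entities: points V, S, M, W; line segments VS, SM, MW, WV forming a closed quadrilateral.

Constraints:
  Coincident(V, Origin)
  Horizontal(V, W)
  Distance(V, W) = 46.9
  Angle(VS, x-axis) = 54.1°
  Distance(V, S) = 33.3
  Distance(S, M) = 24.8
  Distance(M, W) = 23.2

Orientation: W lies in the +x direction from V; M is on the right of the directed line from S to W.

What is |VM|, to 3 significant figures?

24.0

Checks: |SM| = 24.80 ✓; |MW| = 23.20 ✓.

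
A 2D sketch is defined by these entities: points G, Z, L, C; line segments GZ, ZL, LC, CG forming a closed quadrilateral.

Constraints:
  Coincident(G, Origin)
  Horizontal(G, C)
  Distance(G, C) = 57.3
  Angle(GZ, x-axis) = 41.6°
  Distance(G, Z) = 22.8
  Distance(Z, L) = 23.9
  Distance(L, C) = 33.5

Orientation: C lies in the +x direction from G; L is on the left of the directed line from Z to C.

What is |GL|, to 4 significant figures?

46.47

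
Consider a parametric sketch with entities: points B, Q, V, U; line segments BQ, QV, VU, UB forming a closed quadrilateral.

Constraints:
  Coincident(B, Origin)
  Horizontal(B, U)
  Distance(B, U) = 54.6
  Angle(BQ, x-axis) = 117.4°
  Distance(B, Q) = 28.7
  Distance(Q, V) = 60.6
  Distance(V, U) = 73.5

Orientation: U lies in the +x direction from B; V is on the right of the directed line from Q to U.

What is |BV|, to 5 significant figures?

36.438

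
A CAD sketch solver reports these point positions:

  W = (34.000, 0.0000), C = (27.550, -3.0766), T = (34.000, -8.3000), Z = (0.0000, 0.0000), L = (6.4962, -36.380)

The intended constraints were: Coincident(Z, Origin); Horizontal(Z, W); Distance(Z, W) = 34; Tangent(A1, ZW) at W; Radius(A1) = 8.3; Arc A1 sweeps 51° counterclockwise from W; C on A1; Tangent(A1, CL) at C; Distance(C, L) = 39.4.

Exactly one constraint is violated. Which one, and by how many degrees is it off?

Tangent(A1, CL) at C — off by 6.70°.

Z = (0.00, 0.00) ✓; Z.y = 0.00, W.y = 0.00 ✓; |ZW| = 34.00 ✓; ∠(TW, WZ) = 90.00° ✓; |TW| = 8.300 ✓; bearing(T→C) − bearing(T→W) = 51.00° ✓; |TC| = 8.300 ✓; ∠(TC, CL) = 83.30° ✗; |CL| = 39.40 ✓.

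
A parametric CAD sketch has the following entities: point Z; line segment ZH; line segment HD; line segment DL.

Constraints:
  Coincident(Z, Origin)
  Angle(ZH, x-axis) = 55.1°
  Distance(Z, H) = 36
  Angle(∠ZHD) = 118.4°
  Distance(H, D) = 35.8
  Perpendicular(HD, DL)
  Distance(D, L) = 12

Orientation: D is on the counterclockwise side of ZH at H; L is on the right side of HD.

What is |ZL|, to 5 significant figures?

68.612

Z is at the origin; ZH runs at 55.1° with length 36.0, so H = 36.0·(cos 55.1°, sin 55.1°) = (20.597, 29.525). ∠ZHD = 118.4°, so HD runs at 55.1° + (180° − 118.4°) = 116.70° from the x-axis; with |HD| = 35.8, D = H + 35.8·(cos 116.70°, sin 116.70°) = (4.5116, 61.508). HD is perpendicular to DL; with |DL| = 12.0 on the right of HD, L = D + 12.0·(0.89337, 0.44932) = (15.232, 66.900). Then |ZL| = |L − Z| = 68.612.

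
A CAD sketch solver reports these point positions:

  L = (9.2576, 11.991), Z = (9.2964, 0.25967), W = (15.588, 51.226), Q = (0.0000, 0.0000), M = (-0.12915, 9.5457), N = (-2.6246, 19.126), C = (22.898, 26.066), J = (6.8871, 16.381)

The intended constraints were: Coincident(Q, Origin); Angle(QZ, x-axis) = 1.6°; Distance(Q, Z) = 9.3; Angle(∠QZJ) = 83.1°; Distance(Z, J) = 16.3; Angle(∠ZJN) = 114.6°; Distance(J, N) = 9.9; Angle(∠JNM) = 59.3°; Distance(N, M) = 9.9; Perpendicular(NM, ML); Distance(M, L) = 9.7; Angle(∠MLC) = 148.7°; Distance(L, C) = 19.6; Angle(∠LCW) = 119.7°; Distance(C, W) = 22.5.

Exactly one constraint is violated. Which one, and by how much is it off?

Distance(C, W) = 22.5 — off by 3.70.

Q = (0.00, 0.00) ✓; QZ at 1.600° ✓; |QZ| = 9.300 ✓; ∠QZJ = 83.10° ✓; |ZJ| = 16.30 ✓; ∠ZJN = 114.6° ✓; |JN| = 9.900 ✓; ∠JNM = 59.30° ✓; |NM| = 9.900 ✓; ∠(NM, ML) = 90.00° ✓; |ML| = 9.700 ✓; ∠MLC = 148.7° ✓; |LC| = 19.60 ✓; ∠LCW = 119.7° ✓; |CW| = 26.20 ✗.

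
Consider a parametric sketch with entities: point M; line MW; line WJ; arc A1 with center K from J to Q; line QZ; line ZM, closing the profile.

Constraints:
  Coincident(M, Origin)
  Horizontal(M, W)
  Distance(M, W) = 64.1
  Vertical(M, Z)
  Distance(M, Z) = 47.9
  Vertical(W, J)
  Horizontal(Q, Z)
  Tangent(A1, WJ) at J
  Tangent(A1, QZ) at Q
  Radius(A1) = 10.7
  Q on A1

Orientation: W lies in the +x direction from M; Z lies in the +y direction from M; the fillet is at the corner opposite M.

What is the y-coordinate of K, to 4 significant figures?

37.20

M is at the origin; MW is horizontal with |MW| = 64.1 and W on the +x side, so W = (64.10, 0.000). M and Z share the same x with |MZ| = 47.9 and Z on the +y side, so Z = (0.000, 47.90). The virtual corner opposite M is at (64.10, 47.90). A1 meets WJ tangentially, so KJ is at right angles to WJ and A1 meets QZ tangentially, so KQ is at right angles to QZ, with radius 10.7, so the center K sits 10.7 in from both sides at K = (53.40, 37.20). So K.y = 37.20.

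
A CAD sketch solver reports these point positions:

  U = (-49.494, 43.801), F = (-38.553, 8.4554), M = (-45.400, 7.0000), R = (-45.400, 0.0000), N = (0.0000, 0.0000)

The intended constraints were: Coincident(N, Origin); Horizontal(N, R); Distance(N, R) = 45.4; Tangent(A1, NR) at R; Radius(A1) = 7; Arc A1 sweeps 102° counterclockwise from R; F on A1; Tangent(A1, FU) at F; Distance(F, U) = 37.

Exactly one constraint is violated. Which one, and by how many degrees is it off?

Tangent(A1, FU) at F — off by 5.20°.

N = (0.00, 0.00) ✓; N.y = 0.00, R.y = 0.00 ✓; |NR| = 45.40 ✓; ∠(MR, RN) = 90.00° ✓; |MR| = 7.000 ✓; bearing(M→F) − bearing(M→R) = 102.0° ✓; |MF| = 7.000 ✓; ∠(MF, FU) = 84.80° ✗; |FU| = 37.00 ✓.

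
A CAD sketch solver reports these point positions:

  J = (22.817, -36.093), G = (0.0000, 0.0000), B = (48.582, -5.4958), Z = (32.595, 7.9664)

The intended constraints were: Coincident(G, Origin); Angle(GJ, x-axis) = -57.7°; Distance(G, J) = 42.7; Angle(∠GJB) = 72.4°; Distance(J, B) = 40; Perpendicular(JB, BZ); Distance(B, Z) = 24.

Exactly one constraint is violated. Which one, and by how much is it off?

Distance(B, Z) = 24 — off by 3.10.

G = (0.00, 0.00) ✓; GJ at -57.70° ✓; |GJ| = 42.70 ✓; ∠GJB = 72.40° ✓; |JB| = 40.00 ✓; ∠(JB, BZ) = 90.00° ✓; |BZ| = 20.90 ✗.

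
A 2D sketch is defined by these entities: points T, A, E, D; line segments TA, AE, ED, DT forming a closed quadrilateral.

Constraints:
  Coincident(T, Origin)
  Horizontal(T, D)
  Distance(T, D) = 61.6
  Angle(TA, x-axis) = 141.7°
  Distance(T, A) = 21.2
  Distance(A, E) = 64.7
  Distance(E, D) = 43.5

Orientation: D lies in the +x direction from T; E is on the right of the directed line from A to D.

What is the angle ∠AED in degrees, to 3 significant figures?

92.2°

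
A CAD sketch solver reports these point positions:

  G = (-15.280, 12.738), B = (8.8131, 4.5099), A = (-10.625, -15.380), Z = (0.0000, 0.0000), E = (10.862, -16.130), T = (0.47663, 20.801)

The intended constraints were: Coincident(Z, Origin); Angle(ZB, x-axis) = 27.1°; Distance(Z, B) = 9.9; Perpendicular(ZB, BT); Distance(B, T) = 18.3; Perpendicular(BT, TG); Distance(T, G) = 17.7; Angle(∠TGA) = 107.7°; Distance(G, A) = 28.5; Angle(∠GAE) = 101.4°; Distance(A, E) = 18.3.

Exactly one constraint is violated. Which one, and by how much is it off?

Distance(A, E) = 18.3 — off by 3.20.

Z = (0.00, 0.00) ✓; ZB at 27.10° ✓; |ZB| = 9.900 ✓; ∠(ZB, BT) = 90.00° ✓; |BT| = 18.30 ✓; ∠(BT, TG) = 90.00° ✓; |TG| = 17.70 ✓; ∠TGA = 107.7° ✓; |GA| = 28.50 ✓; ∠GAE = 101.4° ✓; |AE| = 21.50 ✗.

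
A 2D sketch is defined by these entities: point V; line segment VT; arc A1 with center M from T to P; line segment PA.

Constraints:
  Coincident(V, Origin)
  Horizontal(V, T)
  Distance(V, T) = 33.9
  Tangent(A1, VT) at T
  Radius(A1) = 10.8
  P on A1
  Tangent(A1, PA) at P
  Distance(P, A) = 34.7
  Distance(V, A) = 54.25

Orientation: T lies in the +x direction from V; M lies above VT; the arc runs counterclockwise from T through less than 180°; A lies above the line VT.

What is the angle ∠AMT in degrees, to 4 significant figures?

170.3°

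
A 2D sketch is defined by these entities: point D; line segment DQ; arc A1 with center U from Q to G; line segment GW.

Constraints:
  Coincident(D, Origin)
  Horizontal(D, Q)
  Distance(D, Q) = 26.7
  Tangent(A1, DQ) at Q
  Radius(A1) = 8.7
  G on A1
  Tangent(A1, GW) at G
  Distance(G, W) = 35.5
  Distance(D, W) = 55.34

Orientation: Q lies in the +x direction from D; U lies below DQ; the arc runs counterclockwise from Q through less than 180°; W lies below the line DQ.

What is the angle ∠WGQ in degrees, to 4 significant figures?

123.5°

D is at the origin; DQ is horizontal with |DQ| = 26.7 and Q on the +x side, so Q = (26.70, 0.000). A1 meets DQ tangentially, so UQ is at right angles to DQ, so U = Q + (0, -8.7) = (26.70, -8.700). Since UG ⟂ GW (tangency), |UW| = √(8.7² + 35.5²) = 36.55 regardless of where G sits on A1. So W lies on both circle(D, 55.34) and circle(U, 36.55); the below-DQ intersection is W = (32.51, -44.79). G is the foot of the tangent from W: G = (18.69, -12.09).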